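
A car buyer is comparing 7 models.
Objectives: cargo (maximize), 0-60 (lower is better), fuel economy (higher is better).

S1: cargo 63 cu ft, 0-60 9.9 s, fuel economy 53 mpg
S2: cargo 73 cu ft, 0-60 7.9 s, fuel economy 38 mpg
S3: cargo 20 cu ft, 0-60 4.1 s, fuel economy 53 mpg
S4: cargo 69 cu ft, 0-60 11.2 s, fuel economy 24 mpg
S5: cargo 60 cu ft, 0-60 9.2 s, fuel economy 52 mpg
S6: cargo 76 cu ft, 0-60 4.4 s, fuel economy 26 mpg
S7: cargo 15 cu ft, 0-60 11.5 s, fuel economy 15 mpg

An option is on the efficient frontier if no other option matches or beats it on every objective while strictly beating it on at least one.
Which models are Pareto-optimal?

S1: not dominated.
S2: not dominated.
S3: not dominated (best 0-60).
S4: dominated by S2 (cargo 73≥69, 0-60 7.9≤11.2, fuel economy 38≥24).
S5: not dominated.
S6: not dominated (best cargo).
S7: dominated by S1 (cargo 63≥15, 0-60 9.9≤11.5, fuel economy 53≥15).

S1, S2, S3, S5, S6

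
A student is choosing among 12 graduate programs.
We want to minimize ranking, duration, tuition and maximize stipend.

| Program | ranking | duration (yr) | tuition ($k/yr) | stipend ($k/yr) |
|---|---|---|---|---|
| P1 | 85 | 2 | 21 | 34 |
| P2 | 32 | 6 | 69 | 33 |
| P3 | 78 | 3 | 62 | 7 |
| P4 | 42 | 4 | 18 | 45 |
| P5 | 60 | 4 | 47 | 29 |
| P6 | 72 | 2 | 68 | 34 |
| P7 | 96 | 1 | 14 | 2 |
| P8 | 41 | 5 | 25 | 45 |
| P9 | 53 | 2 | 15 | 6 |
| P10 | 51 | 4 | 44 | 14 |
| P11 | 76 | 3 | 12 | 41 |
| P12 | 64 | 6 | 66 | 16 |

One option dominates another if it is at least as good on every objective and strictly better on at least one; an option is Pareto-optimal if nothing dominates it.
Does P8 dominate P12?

P8 vs P12: ranking 41≤64, duration 5≤6, tuition 25≤66, stipend 45≥16 — P8 is at least as good on every objective with at least one strict improvement.

Yes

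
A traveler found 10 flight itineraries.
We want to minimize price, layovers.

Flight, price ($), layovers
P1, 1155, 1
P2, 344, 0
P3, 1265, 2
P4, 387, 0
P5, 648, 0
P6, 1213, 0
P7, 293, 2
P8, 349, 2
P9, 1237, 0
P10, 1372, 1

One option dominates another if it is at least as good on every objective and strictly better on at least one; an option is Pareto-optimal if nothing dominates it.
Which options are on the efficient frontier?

P1: dominated by P2 (price 344≤1155, layovers 0≤1).
P2: not dominated.
P3: dominated by P1 (price 1155≤1265, layovers 1≤2).
P4: dominated by P2 (price 344≤387, layovers 0≤0).
P5: dominated by P2 (price 344≤648, layovers 0≤0).
P6: dominated by P2 (price 344≤1213, layovers 0≤0).
P7: not dominated (best price).
P8: dominated by P2 (price 344≤349, layovers 0≤2).
P9: dominated by P2 (price 344≤1237, layovers 0≤0).
P10: dominated by P1 (price 1155≤1372, layovers 1≤1).

P2, P7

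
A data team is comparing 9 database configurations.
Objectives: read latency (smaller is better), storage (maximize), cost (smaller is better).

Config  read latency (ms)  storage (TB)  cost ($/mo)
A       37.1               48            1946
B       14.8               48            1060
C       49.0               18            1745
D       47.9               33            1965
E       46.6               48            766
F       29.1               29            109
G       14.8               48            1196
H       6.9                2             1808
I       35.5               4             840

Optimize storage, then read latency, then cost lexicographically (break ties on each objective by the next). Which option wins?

B

First maximize storage: best is 48, kept {A, B, E, G}.
Then minimize read latency: best is 14.8, kept {B, G}.
Then minimize cost: best is 1060, kept {B}.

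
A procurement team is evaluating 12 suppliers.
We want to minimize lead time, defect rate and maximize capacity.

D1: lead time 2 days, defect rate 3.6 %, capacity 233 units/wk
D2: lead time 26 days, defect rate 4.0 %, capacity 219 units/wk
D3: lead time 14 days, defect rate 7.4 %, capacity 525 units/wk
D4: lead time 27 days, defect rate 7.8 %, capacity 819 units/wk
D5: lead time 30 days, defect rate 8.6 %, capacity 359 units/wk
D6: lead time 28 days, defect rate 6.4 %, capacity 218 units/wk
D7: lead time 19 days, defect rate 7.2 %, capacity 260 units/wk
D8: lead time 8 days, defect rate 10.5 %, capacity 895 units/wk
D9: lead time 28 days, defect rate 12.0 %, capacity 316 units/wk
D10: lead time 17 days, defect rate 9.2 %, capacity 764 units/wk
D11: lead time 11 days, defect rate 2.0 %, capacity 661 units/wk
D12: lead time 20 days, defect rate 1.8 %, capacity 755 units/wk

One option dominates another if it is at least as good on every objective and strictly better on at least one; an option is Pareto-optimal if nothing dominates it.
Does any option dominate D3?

D11 vs D3: lead time 11≤14, defect rate 2.0≤7.4, capacity 661≥525 — D11 is at least as good on every objective and strictly better on at least one, so D11 dominates D3.

Yes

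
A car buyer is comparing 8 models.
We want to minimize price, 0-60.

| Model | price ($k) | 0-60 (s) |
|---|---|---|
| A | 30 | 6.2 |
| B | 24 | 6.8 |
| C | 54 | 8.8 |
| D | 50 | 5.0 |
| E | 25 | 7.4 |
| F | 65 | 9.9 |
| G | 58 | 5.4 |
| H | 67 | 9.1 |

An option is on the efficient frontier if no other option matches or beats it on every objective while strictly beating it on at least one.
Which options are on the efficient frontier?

A: not dominated.
B: not dominated (best price).
C: dominated by A (price 30≤54, 0-60 6.2≤8.8).
D: not dominated (best 0-60).
E: dominated by B (price 24≤25, 0-60 6.8≤7.4).
F: dominated by A (price 30≤65, 0-60 6.2≤9.9).
G: dominated by D (price 50≤58, 0-60 5.0≤5.4).
H: dominated by A (price 30≤67, 0-60 6.2≤9.1).

A, B, D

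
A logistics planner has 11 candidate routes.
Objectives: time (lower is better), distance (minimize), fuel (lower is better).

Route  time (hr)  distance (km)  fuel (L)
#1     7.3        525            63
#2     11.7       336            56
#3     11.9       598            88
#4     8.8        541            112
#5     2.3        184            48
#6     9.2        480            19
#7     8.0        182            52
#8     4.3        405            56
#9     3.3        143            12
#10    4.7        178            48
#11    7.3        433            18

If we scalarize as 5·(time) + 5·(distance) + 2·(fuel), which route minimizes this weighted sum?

#9

#1: 5·7.3 + 5·525 + 2·63 = 2787.5
#2: 5·11.7 + 5·336 + 2·56 = 1850.5
#3: 5·11.9 + 5·598 + 2·88 = 3225.5
#4: 5·8.8 + 5·541 + 2·112 = 2973.0
#5: 5·2.3 + 5·184 + 2·48 = 1027.5
#6: 5·9.2 + 5·480 + 2·19 = 2484.0
#7: 5·8.0 + 5·182 + 2·52 = 1054.0
#8: 5·4.3 + 5·405 + 2·56 = 2158.5
#9: 5·3.3 + 5·143 + 2·12 = 755.5
#10: 5·4.7 + 5·178 + 2·48 = 1009.5
#11: 5·7.3 + 5·433 + 2·18 = 2237.5
Lowest: #9 at 755.5.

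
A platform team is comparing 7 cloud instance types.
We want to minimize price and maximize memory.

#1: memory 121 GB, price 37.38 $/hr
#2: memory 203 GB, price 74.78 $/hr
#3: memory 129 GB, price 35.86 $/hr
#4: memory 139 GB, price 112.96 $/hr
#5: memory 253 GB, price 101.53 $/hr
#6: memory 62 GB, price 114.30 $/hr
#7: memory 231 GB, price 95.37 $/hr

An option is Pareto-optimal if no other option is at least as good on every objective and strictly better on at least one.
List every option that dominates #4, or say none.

#2, #5, #7

#2: memory 203≥139, price 74.78≤112.96 — dominates #4.
#5: memory 253≥139, price 101.53≤112.96 — dominates #4.
#7: memory 231≥139, price 95.37≤112.96 — dominates #4.
Others (#1, #3, #6) are each worse than #4 on at least one objective.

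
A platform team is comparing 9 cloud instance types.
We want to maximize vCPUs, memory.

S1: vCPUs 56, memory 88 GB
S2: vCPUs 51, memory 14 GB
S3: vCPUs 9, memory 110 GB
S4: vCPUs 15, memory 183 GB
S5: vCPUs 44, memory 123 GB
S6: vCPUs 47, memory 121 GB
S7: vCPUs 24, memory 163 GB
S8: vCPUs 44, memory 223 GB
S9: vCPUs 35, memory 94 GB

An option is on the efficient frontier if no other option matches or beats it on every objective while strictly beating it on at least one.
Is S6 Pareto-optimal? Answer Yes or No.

S1: worse on memory (88 vs 121).
S2: worse on memory (14 vs 121).
S3: worse on vCPUs (9 vs 47).
S4: worse on vCPUs (15 vs 47).
S5: worse on vCPUs (44 vs 47).
S7: worse on vCPUs (24 vs 47).
S8: worse on vCPUs (44 vs 47).
S9: worse on vCPUs (35 vs 47).
No option is at least as good as S6 on every objective and strictly better on one.

Yes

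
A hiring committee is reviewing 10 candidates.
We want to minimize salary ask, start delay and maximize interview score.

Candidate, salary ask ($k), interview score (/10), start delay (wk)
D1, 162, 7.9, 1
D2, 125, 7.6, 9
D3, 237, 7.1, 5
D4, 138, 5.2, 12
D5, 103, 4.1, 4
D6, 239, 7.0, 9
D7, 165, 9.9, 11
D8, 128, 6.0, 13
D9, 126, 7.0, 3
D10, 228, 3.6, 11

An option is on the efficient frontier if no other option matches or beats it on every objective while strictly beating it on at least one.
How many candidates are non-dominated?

D1: not dominated (best start delay).
D2: not dominated.
D3: dominated by D1 (salary ask 162≤237, interview score 7.9≥7.1, start delay 1≤5).
D4: dominated by D2 (salary ask 125≤138, interview score 7.6≥5.2, start delay 9≤12).
D5: not dominated (best salary ask).
D6: dominated by D1 (salary ask 162≤239, interview score 7.9≥7.0, start delay 1≤9).
D7: not dominated (best interview score).
D8: dominated by D2 (salary ask 125≤128, interview score 7.6≥6.0, start delay 9≤13).
D9: not dominated.
D10: dominated by D1 (salary ask 162≤228, interview score 7.9≥3.6, start delay 1≤11).
Pareto-optimal: D1, D2, D5, D7, D9 → 5.

5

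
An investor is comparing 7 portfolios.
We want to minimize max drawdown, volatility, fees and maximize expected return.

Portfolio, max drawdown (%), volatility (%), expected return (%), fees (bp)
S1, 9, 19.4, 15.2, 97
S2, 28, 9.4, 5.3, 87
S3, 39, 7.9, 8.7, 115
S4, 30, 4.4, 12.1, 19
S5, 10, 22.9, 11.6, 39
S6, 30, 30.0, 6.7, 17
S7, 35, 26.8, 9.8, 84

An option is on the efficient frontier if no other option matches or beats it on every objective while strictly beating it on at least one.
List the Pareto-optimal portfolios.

S1: not dominated (best max drawdown).
S2: not dominated.
S3: dominated by S4 (max drawdown 30≤39, volatility 4.4≤7.9, expected return 12.1≥8.7, fees 19≤115).
S4: not dominated (best volatility).
S5: not dominated.
S6: not dominated (best fees).
S7: dominated by S4 (max drawdown 30≤35, volatility 4.4≤26.8, expected return 12.1≥9.8, fees 19≤84).

S1, S2, S4, S5, S6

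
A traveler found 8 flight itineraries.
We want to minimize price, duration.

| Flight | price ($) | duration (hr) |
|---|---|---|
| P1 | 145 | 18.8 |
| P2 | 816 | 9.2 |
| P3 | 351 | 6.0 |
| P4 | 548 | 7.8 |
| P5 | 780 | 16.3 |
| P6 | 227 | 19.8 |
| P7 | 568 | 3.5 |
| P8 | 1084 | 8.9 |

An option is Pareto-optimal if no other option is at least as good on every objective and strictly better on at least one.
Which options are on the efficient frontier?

P1, P3, P7

P1: not dominated (best price).
P2: dominated by P3 (price 351≤816, duration 6.0≤9.2).
P3: not dominated.
P4: dominated by P3 (price 351≤548, duration 6.0≤7.8).
P5: dominated by P3 (price 351≤780, duration 6.0≤16.3).
P6: dominated by P1 (price 145≤227, duration 18.8≤19.8).
P7: not dominated (best duration).
P8: dominated by P3 (price 351≤1084, duration 6.0≤8.9).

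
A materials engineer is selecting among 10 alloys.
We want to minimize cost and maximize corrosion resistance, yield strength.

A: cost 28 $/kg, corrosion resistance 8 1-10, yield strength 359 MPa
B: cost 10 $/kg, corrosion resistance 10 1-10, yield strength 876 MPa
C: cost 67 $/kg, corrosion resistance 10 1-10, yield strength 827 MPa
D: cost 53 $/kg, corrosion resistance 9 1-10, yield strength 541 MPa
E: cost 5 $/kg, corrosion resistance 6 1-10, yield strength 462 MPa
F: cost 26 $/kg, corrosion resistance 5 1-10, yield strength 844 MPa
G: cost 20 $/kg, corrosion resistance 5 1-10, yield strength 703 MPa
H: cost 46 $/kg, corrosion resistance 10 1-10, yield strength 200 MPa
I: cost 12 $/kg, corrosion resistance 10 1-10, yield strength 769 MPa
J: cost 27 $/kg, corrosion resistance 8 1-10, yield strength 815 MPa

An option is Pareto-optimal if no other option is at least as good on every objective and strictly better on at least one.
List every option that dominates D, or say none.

B, I

B: cost 10≤53, corrosion resistance 10≥9, yield strength 876≥541 — dominates D.
I: cost 12≤53, corrosion resistance 10≥9, yield strength 769≥541 — dominates D.
Others (A, C, E, F, G, H, J) are each worse than D on at least one objective.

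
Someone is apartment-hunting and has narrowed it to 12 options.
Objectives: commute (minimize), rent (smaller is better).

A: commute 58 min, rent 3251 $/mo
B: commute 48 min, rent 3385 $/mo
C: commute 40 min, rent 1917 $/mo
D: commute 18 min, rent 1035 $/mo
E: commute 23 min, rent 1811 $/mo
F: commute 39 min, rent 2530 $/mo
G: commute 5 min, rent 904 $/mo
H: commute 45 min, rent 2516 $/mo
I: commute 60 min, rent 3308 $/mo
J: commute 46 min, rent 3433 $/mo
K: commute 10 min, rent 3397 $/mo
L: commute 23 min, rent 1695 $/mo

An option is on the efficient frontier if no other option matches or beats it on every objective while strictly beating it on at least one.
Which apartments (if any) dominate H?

C, D, E, G, L

C: commute 40≤45, rent 1917≤2516 — dominates H.
D: commute 18≤45, rent 1035≤2516 — dominates H.
E: commute 23≤45, rent 1811≤2516 — dominates H.
G: commute 5≤45, rent 904≤2516 — dominates H.
L: commute 23≤45, rent 1695≤2516 — dominates H.
Others (A, B, F, I, J, K) are each worse than H on at least one objective.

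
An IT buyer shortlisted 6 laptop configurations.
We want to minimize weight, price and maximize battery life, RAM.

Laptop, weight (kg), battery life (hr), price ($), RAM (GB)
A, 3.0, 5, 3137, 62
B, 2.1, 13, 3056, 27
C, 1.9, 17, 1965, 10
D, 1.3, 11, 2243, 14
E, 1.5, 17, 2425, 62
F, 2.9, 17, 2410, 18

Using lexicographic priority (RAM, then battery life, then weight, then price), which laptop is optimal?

First maximize RAM: best is 62, kept {A, E}.
Then maximize battery life: best is 17, kept {E}.

E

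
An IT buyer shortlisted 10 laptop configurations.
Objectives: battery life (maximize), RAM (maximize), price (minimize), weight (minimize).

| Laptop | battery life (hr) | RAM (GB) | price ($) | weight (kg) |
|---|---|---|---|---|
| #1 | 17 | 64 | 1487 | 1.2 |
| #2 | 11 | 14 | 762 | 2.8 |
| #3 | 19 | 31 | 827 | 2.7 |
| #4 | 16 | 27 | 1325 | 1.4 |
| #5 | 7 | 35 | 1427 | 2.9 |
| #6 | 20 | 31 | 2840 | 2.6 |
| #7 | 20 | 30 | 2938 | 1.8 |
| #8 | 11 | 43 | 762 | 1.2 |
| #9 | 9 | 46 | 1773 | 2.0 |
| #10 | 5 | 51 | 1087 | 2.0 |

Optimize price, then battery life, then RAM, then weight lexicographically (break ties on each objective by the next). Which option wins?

#8

First minimize price: best is 762, kept {#2, #8}.
Then maximize battery life: best is 11, kept {#2, #8}.
Then maximize RAM: best is 43, kept {#8}.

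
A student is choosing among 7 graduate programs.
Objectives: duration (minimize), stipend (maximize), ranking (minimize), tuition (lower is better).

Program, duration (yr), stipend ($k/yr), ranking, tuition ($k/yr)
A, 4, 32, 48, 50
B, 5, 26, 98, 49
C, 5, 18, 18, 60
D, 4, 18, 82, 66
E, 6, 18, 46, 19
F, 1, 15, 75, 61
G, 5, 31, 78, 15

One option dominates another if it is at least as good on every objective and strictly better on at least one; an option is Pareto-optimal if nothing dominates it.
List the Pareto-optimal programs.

A, C, E, F, G

A: not dominated (best stipend).
B: dominated by G (duration 5≤5, stipend 31≥26, ranking 78≤98, tuition 15≤49).
C: not dominated (best ranking).
D: dominated by A (duration 4≤4, stipend 32≥18, ranking 48≤82, tuition 50≤66).
E: not dominated.
F: not dominated (best duration).
G: not dominated (best tuition).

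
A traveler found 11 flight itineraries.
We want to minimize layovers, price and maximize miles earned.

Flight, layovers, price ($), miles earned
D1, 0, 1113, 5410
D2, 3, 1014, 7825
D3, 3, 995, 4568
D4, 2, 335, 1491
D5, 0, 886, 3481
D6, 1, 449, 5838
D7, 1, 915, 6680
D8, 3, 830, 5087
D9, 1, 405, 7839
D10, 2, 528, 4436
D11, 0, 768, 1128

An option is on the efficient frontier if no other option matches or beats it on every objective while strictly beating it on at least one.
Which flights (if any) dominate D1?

D2: worse on layovers (3 vs 0).
D3: worse on layovers (3 vs 0).
D4: worse on layovers (2 vs 0).
D5: worse on miles earned (3481 vs 5410).
D6: worse on layovers (1 vs 0).
D7: worse on layovers (1 vs 0).
D8: worse on layovers (3 vs 0).
D9: worse on layovers (1 vs 0).
D10: worse on layovers (2 vs 0).
D11: worse on miles earned (1128 vs 5410).
No option dominates D1.

none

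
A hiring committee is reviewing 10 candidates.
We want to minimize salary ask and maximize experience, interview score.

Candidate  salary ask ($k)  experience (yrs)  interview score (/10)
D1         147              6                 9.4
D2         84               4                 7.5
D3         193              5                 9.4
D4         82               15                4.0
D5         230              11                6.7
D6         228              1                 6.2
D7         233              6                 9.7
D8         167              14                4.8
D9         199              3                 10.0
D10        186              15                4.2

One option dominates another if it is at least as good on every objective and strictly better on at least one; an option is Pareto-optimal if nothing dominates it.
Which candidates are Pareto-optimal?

D1: not dominated.
D2: not dominated.
D3: dominated by D1 (salary ask 147≤193, experience 6≥5, interview score 9.4≥9.4).
D4: not dominated (best salary ask).
D5: not dominated.
D6: dominated by D1 (salary ask 147≤228, experience 6≥1, interview score 9.4≥6.2).
D7: not dominated.
D8: not dominated.
D9: not dominated (best interview score).
D10: not dominated.

D1, D2, D4, D5, D7, D8, D9, D10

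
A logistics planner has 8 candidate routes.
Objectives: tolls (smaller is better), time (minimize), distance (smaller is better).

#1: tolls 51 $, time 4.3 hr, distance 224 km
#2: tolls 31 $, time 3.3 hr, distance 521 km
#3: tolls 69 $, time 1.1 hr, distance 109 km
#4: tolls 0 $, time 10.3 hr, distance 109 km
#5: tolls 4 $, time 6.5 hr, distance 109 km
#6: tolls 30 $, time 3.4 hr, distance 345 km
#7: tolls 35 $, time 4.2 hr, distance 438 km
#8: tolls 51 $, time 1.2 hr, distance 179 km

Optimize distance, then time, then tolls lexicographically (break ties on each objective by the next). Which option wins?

#3

First minimize distance: best is 109, kept {#3, #4, #5}.
Then minimize time: best is 1.1, kept {#3}.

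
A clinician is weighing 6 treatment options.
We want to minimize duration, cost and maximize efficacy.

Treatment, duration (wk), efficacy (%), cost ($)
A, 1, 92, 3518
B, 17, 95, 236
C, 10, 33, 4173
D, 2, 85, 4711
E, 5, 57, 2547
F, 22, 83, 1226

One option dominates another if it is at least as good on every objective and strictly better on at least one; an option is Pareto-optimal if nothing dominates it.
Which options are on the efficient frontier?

A, B, E

A: not dominated (best duration).
B: not dominated (best efficacy).
C: dominated by A (duration 1≤10, efficacy 92≥33, cost 3518≤4173).
D: dominated by A (duration 1≤2, efficacy 92≥85, cost 3518≤4711).
E: not dominated.
F: dominated by B (duration 17≤22, efficacy 95≥83, cost 236≤1226).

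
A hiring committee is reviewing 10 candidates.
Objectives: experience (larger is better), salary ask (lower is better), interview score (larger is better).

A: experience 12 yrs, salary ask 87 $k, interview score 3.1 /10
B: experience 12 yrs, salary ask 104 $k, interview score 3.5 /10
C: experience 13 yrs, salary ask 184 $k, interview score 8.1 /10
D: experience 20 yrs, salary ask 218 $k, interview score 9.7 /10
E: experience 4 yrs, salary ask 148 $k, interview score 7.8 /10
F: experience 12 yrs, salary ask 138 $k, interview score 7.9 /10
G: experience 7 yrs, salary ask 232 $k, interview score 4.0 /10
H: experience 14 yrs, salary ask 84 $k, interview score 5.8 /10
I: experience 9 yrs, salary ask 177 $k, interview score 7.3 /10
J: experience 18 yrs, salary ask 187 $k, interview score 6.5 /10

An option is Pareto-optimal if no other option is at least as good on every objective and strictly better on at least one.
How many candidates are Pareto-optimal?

A: dominated by H (experience 14≥12, salary ask 84≤87, interview score 5.8≥3.1).
B: dominated by H (experience 14≥12, salary ask 84≤104, interview score 5.8≥3.5).
C: not dominated.
D: not dominated (best experience).
E: dominated by F (experience 12≥4, salary ask 138≤148, interview score 7.9≥7.8).
F: not dominated.
G: dominated by C (experience 13≥7, salary ask 184≤232, interview score 8.1≥4.0).
H: not dominated (best salary ask).
I: dominated by F (experience 12≥9, salary ask 138≤177, interview score 7.9≥7.3).
J: not dominated.
Pareto-optimal: C, D, F, H, J → 5.

5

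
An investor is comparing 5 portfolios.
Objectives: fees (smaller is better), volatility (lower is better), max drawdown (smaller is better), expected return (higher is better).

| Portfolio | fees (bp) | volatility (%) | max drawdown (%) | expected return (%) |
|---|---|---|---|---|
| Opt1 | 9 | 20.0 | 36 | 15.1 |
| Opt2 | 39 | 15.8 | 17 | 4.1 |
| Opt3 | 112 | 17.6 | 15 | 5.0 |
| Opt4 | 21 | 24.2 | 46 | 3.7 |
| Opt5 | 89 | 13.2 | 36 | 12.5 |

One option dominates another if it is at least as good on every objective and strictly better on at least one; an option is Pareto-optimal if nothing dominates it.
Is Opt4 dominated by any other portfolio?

Opt1 vs Opt4: fees 9≤21, volatility 20.0≤24.2, max drawdown 36≤46, expected return 15.1≥3.7 — Opt1 is at least as good on every objective and strictly better on at least one, so Opt1 dominates Opt4.

Yes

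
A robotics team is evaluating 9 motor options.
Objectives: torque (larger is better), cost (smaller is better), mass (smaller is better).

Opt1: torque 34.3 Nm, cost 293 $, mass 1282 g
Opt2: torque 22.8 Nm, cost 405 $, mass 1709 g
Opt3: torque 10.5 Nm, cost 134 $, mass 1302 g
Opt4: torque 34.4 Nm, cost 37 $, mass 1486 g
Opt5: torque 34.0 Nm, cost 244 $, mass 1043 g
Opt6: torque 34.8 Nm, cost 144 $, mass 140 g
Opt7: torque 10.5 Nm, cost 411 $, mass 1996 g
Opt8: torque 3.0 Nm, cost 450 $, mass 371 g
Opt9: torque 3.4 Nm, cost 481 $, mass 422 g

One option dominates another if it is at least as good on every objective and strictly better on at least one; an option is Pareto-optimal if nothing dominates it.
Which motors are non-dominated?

Opt3, Opt4, Opt6

Opt1: dominated by Opt6 (torque 34.8≥34.3, cost 144≤293, mass 140≤1282).
Opt2: dominated by Opt1 (torque 34.3≥22.8, cost 293≤405, mass 1282≤1709).
Opt3: not dominated.
Opt4: not dominated (best cost).
Opt5: dominated by Opt6 (torque 34.8≥34.0, cost 144≤244, mass 140≤1043).
Opt6: not dominated (best torque).
Opt7: dominated by Opt1 (torque 34.3≥10.5, cost 293≤411, mass 1282≤1996).
Opt8: dominated by Opt6 (torque 34.8≥3.0, cost 144≤450, mass 140≤371).
Opt9: dominated by Opt6 (torque 34.8≥3.4, cost 144≤481, mass 140≤422).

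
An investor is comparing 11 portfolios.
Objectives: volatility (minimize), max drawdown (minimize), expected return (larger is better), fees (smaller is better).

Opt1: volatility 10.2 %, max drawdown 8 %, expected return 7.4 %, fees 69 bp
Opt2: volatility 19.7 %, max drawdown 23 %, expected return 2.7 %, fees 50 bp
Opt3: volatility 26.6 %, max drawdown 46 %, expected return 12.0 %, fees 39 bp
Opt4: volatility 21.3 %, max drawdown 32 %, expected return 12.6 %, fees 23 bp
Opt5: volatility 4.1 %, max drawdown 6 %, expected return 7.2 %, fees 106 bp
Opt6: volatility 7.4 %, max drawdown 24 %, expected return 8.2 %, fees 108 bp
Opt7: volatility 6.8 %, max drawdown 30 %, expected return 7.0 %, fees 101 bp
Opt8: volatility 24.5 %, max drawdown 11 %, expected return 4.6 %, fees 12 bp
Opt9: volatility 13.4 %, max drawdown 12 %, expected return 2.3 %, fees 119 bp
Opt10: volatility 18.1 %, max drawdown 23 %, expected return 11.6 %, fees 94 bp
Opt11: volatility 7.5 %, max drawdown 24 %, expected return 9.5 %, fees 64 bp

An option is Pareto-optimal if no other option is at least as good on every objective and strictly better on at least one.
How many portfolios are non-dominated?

Opt1: not dominated.
Opt2: not dominated.
Opt3: dominated by Opt4 (volatility 21.3≤26.6, max drawdown 32≤46, expected return 12.6≥12.0, fees 23≤39).
Opt4: not dominated (best expected return).
Opt5: not dominated (best volatility).
Opt6: not dominated.
Opt7: not dominated.
Opt8: not dominated (best fees).
Opt9: dominated by Opt1 (volatility 10.2≤13.4, max drawdown 8≤12, expected return 7.4≥2.3, fees 69≤119).
Opt10: not dominated.
Opt11: not dominated.
Pareto-optimal: Opt1, Opt2, Opt4, Opt5, Opt6, Opt7, Opt8, Opt10, Opt11 → 9.

9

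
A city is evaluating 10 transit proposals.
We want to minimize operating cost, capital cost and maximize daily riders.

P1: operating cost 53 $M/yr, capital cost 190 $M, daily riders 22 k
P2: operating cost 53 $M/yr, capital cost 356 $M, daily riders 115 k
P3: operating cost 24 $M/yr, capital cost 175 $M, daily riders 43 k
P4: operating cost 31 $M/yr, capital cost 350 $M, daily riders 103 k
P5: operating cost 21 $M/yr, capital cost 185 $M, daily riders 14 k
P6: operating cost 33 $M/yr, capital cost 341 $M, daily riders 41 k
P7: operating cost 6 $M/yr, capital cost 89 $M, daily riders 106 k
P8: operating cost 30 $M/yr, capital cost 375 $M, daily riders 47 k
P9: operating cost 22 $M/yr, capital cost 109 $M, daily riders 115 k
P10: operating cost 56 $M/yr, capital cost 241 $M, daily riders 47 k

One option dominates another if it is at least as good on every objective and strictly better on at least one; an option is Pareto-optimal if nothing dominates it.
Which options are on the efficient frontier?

P7, P9

P1: dominated by P3 (operating cost 24≤53, capital cost 175≤190, daily riders 43≥22).
P2: dominated by P9 (operating cost 22≤53, capital cost 109≤356, daily riders 115≥115).
P3: dominated by P7 (operating cost 6≤24, capital cost 89≤175, daily riders 106≥43).
P4: dominated by P7 (operating cost 6≤31, capital cost 89≤350, daily riders 106≥103).
P5: dominated by P7 (operating cost 6≤21, capital cost 89≤185, daily riders 106≥14).
P6: dominated by P3 (operating cost 24≤33, capital cost 175≤341, daily riders 43≥41).
P7: not dominated (best operating cost).
P8: dominated by P7 (operating cost 6≤30, capital cost 89≤375, daily riders 106≥47).
P9: not dominated.
P10: dominated by P7 (operating cost 6≤56, capital cost 89≤241, daily riders 106≥47).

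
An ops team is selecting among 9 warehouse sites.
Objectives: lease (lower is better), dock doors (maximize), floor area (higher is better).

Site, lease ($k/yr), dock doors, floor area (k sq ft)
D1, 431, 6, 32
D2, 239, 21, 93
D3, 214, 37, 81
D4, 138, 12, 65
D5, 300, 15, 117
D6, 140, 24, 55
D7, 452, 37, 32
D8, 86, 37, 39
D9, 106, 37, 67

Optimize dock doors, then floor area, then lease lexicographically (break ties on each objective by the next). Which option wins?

First maximize dock doors: best is 37, kept {D3, D7, D8, D9}.
Then maximize floor area: best is 81, kept {D3}.

D3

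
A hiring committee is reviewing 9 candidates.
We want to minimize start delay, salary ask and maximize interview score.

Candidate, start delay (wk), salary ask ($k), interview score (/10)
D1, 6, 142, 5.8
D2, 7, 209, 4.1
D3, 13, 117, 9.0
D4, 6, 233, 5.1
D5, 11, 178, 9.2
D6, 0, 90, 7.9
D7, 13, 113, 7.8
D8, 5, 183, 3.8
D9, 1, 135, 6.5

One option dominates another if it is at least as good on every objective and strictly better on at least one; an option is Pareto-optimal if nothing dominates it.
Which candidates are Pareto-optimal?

D3, D5, D6

D1: dominated by D6 (start delay 0≤6, salary ask 90≤142, interview score 7.9≥5.8).
D2: dominated by D1 (start delay 6≤7, salary ask 142≤209, interview score 5.8≥4.1).
D3: not dominated.
D4: dominated by D1 (start delay 6≤6, salary ask 142≤233, interview score 5.8≥5.1).
D5: not dominated (best interview score).
D6: not dominated (best start delay).
D7: dominated by D6 (start delay 0≤13, salary ask 90≤113, interview score 7.9≥7.8).
D8: dominated by D6 (start delay 0≤5, salary ask 90≤183, interview score 7.9≥3.8).
D9: dominated by D6 (start delay 0≤1, salary ask 90≤135, interview score 7.9≥6.5).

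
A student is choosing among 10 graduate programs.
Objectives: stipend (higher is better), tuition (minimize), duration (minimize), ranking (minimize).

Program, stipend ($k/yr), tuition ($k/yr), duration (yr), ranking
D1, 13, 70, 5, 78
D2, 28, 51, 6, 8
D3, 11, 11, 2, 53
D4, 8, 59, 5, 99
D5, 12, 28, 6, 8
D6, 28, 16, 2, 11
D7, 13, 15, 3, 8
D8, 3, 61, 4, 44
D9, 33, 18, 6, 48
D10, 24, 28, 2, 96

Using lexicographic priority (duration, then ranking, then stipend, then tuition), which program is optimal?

D6

First minimize duration: best is 2, kept {D3, D6, D10}.
Then minimize ranking: best is 11, kept {D6}.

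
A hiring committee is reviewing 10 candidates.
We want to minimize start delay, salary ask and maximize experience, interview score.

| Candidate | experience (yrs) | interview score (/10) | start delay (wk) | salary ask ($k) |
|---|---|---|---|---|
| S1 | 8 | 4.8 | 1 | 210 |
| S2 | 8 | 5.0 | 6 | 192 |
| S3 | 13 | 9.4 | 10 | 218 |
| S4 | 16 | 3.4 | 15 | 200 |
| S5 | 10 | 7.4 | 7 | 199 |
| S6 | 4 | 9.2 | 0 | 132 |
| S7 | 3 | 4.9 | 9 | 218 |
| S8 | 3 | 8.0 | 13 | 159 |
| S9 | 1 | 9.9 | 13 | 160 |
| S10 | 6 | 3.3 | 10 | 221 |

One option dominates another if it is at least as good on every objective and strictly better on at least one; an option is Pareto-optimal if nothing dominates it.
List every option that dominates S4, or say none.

S1: worse on experience (8 vs 16).
S2: worse on experience (8 vs 16).
S3: worse on experience (13 vs 16).
S5: worse on experience (10 vs 16).
S6: worse on experience (4 vs 16).
S7: worse on experience (3 vs 16).
S8: worse on experience (3 vs 16).
S9: worse on experience (1 vs 16).
S10: worse on experience (6 vs 16).
No option dominates S4.

none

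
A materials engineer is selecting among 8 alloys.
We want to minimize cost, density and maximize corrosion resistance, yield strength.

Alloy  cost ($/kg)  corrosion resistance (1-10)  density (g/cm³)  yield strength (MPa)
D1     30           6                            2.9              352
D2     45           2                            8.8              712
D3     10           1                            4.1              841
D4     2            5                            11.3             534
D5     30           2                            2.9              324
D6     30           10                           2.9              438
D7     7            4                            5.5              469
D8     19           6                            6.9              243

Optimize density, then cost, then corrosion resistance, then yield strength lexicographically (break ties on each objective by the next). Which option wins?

D6

First minimize density: best is 2.9, kept {D1, D5, D6}.
Then minimize cost: best is 30, kept {D1, D5, D6}.
Then maximize corrosion resistance: best is 10, kept {D6}.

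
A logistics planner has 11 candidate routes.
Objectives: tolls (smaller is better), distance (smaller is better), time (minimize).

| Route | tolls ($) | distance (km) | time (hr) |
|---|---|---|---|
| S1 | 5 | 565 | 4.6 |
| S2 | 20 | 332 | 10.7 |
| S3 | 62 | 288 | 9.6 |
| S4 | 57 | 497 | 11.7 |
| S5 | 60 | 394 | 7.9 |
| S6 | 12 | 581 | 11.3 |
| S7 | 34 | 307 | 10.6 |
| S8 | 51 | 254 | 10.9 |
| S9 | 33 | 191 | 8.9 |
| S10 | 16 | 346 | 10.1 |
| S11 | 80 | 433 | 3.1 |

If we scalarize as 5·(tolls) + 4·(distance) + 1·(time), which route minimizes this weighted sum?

S1: 5·5 + 4·565 + 1·4.6 = 2289.6
S2: 5·20 + 4·332 + 1·10.7 = 1438.7
S3: 5·62 + 4·288 + 1·9.6 = 1471.6
S4: 5·57 + 4·497 + 1·11.7 = 2284.7
S5: 5·60 + 4·394 + 1·7.9 = 1883.9
S6: 5·12 + 4·581 + 1·11.3 = 2395.3
S7: 5·34 + 4·307 + 1·10.6 = 1408.6
S8: 5·51 + 4·254 + 1·10.9 = 1281.9
S9: 5·33 + 4·191 + 1·8.9 = 937.9
S10: 5·16 + 4·346 + 1·10.1 = 1474.1
S11: 5·80 + 4·433 + 1·3.1 = 2135.1
Lowest: S9 at 937.9.

S9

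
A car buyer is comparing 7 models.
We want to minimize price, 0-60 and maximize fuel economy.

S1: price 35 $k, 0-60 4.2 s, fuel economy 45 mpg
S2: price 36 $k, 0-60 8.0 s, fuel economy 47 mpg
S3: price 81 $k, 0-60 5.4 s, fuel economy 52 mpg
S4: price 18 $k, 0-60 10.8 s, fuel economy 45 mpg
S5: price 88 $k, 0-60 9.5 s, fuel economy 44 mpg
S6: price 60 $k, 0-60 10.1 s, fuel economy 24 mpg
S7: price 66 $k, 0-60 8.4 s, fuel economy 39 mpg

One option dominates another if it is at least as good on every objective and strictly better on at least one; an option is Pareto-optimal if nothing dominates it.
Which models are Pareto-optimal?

S1, S2, S3, S4

S1: not dominated (best 0-60).
S2: not dominated.
S3: not dominated (best fuel economy).
S4: not dominated (best price).
S5: dominated by S1 (price 35≤88, 0-60 4.2≤9.5, fuel economy 45≥44).
S6: dominated by S1 (price 35≤60, 0-60 4.2≤10.1, fuel economy 45≥24).
S7: dominated by S1 (price 35≤66, 0-60 4.2≤8.4, fuel economy 45≥39).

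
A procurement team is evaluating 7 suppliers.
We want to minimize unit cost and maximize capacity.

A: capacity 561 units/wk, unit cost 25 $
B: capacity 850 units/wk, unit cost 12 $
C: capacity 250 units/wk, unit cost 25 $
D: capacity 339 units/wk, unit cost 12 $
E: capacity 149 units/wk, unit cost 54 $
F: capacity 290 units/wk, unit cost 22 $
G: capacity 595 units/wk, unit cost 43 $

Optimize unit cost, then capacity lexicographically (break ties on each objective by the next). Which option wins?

B

First minimize unit cost: best is 12, kept {B, D}.
Then maximize capacity: best is 850, kept {B}.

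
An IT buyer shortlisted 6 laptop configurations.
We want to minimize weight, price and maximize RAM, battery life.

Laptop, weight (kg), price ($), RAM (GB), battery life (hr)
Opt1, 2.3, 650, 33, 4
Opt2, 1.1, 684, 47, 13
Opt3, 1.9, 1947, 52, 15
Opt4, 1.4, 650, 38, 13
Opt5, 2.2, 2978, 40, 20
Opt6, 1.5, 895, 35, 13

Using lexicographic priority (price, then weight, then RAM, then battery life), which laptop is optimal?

First minimize price: best is 650, kept {Opt1, Opt4}.
Then minimize weight: best is 1.4, kept {Opt4}.

Opt4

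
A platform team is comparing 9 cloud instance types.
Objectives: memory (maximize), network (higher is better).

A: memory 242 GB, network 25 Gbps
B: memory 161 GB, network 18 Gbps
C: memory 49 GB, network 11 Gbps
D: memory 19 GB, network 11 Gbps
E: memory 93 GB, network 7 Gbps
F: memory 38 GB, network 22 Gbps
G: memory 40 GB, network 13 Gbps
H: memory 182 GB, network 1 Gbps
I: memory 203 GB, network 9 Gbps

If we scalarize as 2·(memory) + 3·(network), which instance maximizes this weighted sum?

A

A: 2·242 + 3·25 = 559
B: 2·161 + 3·18 = 376
C: 2·49 + 3·11 = 131
D: 2·19 + 3·11 = 71
E: 2·93 + 3·7 = 207
F: 2·38 + 3·22 = 142
G: 2·40 + 3·13 = 119
H: 2·182 + 3·1 = 367
I: 2·203 + 3·9 = 433
Highest: A at 559.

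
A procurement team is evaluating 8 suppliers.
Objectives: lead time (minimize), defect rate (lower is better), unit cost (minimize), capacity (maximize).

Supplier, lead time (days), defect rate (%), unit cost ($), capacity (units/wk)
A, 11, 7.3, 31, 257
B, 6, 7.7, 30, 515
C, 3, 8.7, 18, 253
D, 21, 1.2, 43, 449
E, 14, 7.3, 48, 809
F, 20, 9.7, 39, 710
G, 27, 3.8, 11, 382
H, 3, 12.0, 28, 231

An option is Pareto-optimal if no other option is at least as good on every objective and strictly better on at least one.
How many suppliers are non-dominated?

A: not dominated.
B: not dominated.
C: not dominated.
D: not dominated (best defect rate).
E: not dominated (best capacity).
F: not dominated.
G: not dominated (best unit cost).
H: dominated by C (lead time 3≤3, defect rate 8.7≤12.0, unit cost 18≤28, capacity 253≥231).
Pareto-optimal: A, B, C, D, E, F, G → 7.

7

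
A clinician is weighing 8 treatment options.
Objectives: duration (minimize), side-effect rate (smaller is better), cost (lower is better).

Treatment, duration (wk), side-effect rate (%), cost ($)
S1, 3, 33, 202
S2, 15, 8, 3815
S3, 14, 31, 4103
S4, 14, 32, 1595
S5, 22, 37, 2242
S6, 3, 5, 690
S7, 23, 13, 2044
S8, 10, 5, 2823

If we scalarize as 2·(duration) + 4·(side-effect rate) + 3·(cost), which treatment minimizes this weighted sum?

S1

S1: 2·3 + 4·33 + 3·202 = 744
S2: 2·15 + 4·8 + 3·3815 = 11507
S3: 2·14 + 4·31 + 3·4103 = 12461
S4: 2·14 + 4·32 + 3·1595 = 4941
S5: 2·22 + 4·37 + 3·2242 = 6918
S6: 2·3 + 4·5 + 3·690 = 2096
S7: 2·23 + 4·13 + 3·2044 = 6230
S8: 2·10 + 4·5 + 3·2823 = 8509
Lowest: S1 at 744.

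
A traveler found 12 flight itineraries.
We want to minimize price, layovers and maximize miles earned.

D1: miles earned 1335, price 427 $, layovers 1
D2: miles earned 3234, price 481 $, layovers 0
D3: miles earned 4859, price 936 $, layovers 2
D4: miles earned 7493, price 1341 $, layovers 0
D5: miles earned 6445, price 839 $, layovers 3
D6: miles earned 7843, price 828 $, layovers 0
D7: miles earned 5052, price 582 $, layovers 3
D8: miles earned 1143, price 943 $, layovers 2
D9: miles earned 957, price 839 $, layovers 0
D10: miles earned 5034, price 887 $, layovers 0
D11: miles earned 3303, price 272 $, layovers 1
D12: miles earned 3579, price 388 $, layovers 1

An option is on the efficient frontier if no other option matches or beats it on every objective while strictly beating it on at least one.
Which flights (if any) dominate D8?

D1: miles earned 1335≥1143, price 427≤943, layovers 1≤2 — dominates D8.
D2: miles earned 3234≥1143, price 481≤943, layovers 0≤2 — dominates D8.
D3: miles earned 4859≥1143, price 936≤943, layovers 2≤2 — dominates D8.
D6: miles earned 7843≥1143, price 828≤943, layovers 0≤2 — dominates D8.
D10: miles earned 5034≥1143, price 887≤943, layovers 0≤2 — dominates D8.
D11: miles earned 3303≥1143, price 272≤943, layovers 1≤2 — dominates D8.
D12: miles earned 3579≥1143, price 388≤943, layovers 1≤2 — dominates D8.
Others (D4, D5, D7, D9) are each worse than D8 on at least one objective.

D1, D2, D3, D6, D10, D11, D12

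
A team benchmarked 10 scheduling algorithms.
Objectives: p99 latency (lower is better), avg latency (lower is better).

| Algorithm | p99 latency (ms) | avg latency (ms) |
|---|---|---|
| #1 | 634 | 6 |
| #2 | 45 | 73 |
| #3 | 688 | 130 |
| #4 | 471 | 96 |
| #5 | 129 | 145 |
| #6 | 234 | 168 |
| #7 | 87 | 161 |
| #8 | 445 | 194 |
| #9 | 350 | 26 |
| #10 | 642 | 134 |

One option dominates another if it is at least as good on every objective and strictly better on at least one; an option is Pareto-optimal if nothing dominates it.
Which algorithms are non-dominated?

#1, #2, #9

#1: not dominated (best avg latency).
#2: not dominated (best p99 latency).
#3: dominated by #1 (p99 latency 634≤688, avg latency 6≤130).
#4: dominated by #2 (p99 latency 45≤471, avg latency 73≤96).
#5: dominated by #2 (p99 latency 45≤129, avg latency 73≤145).
#6: dominated by #2 (p99 latency 45≤234, avg latency 73≤168).
#7: dominated by #2 (p99 latency 45≤87, avg latency 73≤161).
#8: dominated by #2 (p99 latency 45≤445, avg latency 73≤194).
#9: not dominated.
#10: dominated by #1 (p99 latency 634≤642, avg latency 6≤134).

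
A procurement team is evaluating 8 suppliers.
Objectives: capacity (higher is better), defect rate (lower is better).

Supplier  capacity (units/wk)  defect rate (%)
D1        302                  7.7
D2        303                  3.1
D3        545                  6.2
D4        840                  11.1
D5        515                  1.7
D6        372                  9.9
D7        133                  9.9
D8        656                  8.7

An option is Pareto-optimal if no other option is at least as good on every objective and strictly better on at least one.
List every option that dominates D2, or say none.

D5

D5: capacity 515≥303, defect rate 1.7≤3.1 — dominates D2.
Others (D1, D3, D4, D6, D7, D8) are each worse than D2 on at least one objective.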